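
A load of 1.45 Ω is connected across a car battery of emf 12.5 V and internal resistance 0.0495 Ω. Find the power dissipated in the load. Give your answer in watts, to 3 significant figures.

101 W

With r and R in series, I = ε/(r+R); the load dissipates I²R.
I = ε / (r + R) = 12.5 / (0.0495 + 1.45) = 8.336 A
P_load = I² R = (8.336)² × 1.45 = 100.8 W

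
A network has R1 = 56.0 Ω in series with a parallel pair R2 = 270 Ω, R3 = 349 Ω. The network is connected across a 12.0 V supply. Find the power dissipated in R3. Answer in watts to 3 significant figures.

Collapse R2‖R3 to a single equivalent, reducing the network to two series elements.
R_p = (270×349)/(270+349) = 152.2 Ω
R_total = 56.0 + 152.2 = 208.2 Ω
I = V / R_total = 12.0 / 208.2 = 0.05763 A
Voltage across the parallel pair: V_p = I × R_p = 0.05763 × 152.2 = 8.773 V
R3 sees V_p directly, so P = V_p² / R3.
P_R3 = (8.773)² / 349 = 0.2205 W

0.221 W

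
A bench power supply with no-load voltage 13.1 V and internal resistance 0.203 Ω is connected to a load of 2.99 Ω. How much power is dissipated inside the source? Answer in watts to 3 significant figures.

Internal loss is I²r, with I set by the total series resistance r+R.
I = ε / (r + R) = 13.1 / (0.203 + 2.99) = 4.103 A
P_int = I² r = (4.103)² × 0.203 = 3.417 W

3.42 W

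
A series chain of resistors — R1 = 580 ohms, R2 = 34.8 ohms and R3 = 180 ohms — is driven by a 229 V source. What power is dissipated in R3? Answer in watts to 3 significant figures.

In a series string the same current flows through every resistor — find that current, then P = I²R for the one we want.
R_total = 580 + 34.8 + 180 = 794.8 Ω
I = V / R_total = 229 / 794.8 = 0.2881 A
P_R3 = I² × R3 = (0.2881)² × 180 = 14.94 W

14.9 W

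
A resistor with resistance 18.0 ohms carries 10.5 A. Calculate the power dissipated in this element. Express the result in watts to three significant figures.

1980 W

Knowing I and R, the power is just I²R — no need to find V first.
P = (10.50 A)² × 18.0 Ω = 1984 W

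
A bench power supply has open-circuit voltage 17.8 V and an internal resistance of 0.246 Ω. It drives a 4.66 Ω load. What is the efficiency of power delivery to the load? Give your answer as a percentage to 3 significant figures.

Both r and R carry the same current, so the power split is just the resistance split: η = R/(R+r).
η = R / (R + r) = 4.66 / (4.66 + 0.246) = 0.9499

95.0 %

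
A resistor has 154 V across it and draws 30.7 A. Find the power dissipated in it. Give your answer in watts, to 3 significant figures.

V and I are known directly — P = V I, no intermediate step needed.
P = 154 V × 30.70 A = 4728 W

4730 W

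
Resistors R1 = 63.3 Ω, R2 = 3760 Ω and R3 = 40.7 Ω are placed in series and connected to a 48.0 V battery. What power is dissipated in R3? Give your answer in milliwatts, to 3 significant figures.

6.28 mW

In a series string the same current flows through every resistor — find that current, then P = I²R for the one we want.
R_total = 63.3 + 3760 + 40.7 = 3864 Ω
I = V / R_total = 48.0 / 3864 = 0.01242 A
P_R3 = I² × R3 = (0.01242)² × 40.7 = 0.006281 W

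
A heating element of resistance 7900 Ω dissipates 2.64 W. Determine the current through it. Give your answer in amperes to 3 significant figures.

0.0183 A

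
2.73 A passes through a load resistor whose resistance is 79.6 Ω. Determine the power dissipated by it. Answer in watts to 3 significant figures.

593 W

Current and resistance are given, so P = I²R is the direct form.
P = (2.730 A)² × 79.6 Ω = 593.3 W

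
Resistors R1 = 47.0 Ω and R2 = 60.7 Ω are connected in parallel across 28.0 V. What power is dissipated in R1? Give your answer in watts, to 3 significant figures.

R1 sits directly across the source, so P = V²/R with V = 28.0 V.
P_R1 = V² / R1 = (28.0)² / 47.0 Ω = 16.68 W

16.7 W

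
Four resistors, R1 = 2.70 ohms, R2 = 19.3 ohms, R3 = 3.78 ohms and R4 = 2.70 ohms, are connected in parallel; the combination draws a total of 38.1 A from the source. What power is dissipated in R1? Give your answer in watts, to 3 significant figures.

481 W

We need the common branch voltage; get it from I_total × R_eq, then P = V²/R for the branch.
1/R_eq = 1/2.70 + 1/19.3 + 1/3.78 + 1/2.70 ⇒ R_eq = 0.9460 Ω
V = I_total × R_eq = 38.10 × 0.9460 = 36.04 V
P_R1 = V² / R1 = (36.04)² / 2.70 = 481.1 W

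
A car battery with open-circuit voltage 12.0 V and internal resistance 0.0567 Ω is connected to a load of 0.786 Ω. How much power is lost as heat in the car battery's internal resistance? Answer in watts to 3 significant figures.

11.5 W

r is in series with the load, so it carries the full circuit current — the loss in it is I²r.
I = ε / (r + R) = 12.0 / (0.0567 + 0.786) = 14.24 A
P_int = I² r = (14.24)² × 0.0567 = 11.50 W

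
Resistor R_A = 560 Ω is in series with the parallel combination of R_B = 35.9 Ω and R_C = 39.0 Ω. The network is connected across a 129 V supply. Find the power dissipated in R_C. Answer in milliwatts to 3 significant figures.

445 mW

Reduce the parallel pair to R_p first; the network is then a simple series string.
R_p = (35.9×39.0)/(35.9+39.0) = 18.69 Ω
R_total = 560 + 18.69 = 578.7 Ω
I = V / R_total = 129 / 578.7 = 0.2229 A
Voltage across the parallel pair: V_p = I × R_p = 0.2229 × 18.69 = 4.167 V
R_C is across V_p, so use P = V²/R for that branch.
P_R_C = (4.167)² / 39.0 = 0.4452 W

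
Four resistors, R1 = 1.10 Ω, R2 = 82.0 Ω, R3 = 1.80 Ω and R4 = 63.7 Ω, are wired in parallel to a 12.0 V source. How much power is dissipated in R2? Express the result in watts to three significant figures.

1.76 W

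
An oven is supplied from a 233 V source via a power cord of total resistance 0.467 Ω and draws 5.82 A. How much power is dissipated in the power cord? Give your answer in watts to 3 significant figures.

Only the current and the line resistance are needed for the I²R loss.
The power cord carries the full 5.82 A.
P_line = I² R_line = (5.820)² × 0.467 = 15.82 W

15.8 W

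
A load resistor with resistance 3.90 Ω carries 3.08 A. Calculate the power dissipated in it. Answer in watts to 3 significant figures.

Knowing I and R, the power is just I²R — no need to find V first.
P = (3.080 A)² × 3.90 Ω = 37.00 W

37.0 W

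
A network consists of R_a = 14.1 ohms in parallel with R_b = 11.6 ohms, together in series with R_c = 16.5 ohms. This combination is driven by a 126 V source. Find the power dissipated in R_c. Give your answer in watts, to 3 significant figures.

501 W

First find R_p for the parallel pair, then treat R_p + R_c as a series loop.
R_p = (14.1×11.6)/(14.1+11.6) = 6.364 Ω
R_total = R_p + 16.5 = 6.364 + 16.5 = 22.86 Ω
I = V / R_total = 126 / 22.86 = 5.511 A
R_c carries the full series current, so P = I²R.
P_R_c = (5.511)² × 16.5 = 501.1 W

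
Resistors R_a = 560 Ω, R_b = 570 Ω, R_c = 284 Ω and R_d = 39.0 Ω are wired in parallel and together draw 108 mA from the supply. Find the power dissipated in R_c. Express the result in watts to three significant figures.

We need the common branch voltage; get it from I_total × R_eq, then P = V²/R for the branch.
1/R_eq = 1/560 + 1/570 + 1/284 + 1/39.0 ⇒ R_eq = 30.58 Ω
V = I_total × R_eq = 0.1080 × 30.58 = 3.303 V
P_R_c = V² / R_c = (3.303)² / 284 = 0.03840 W

0.0384 W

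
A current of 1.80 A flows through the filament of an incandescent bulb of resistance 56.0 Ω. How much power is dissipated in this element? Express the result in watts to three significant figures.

181 W

Knowing I and R, the power is just I²R — no need to find V first.
P = (1.800 A)² × 56.0 Ω = 181.4 W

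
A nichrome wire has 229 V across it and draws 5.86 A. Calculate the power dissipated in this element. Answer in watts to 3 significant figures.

1340 W

With V and I both given, power follows immediately from P = V I.
P = 229 V × 5.860 A = 1342 W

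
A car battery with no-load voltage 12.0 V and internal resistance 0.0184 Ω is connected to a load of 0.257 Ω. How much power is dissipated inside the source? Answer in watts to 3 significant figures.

34.9 W

r is in series with the load, so it carries the full circuit current — the loss in it is I²r.
I = ε / (r + R) = 12.0 / (0.0184 + 0.257) = 43.57 A
P_int = I² r = (43.57)² × 0.0184 = 34.93 W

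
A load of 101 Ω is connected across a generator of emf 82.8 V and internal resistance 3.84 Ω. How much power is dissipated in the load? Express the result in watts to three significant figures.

With r and R in series, I = ε/(r+R); the load dissipates I²R.
I = ε / (r + R) = 82.8 / (3.84 + 101) = 0.7898 A
P_load = I² R = (0.7898)² × 101 = 63.00 W

63.0 W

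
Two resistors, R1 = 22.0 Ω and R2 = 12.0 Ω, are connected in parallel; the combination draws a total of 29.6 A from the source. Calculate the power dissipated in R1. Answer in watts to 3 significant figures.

The branches share the same voltage, but only the total current is given — find V from the equivalent resistance first.
1/R_eq = 1/22.0 + 1/12.0 ⇒ R_eq = 7.765 Ω
V = I_total × R_eq = 29.60 × 7.765 = 229.8 V
P_R1 = V² / R1 = (229.8)² / 22.0 = 2401 W

2400 W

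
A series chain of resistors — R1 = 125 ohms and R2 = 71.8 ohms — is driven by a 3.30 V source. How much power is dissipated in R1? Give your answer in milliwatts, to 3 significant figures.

In a series string the same current flows through every resistor — find that current, then P = I²R for the one we want.
R_total = 125 + 71.8 = 196.8 Ω
I = V / R_total = 3.30 / 196.8 = 0.01677 A
P_R1 = I² × R1 = (0.01677)² × 125 = 0.03515 W

35.1 mW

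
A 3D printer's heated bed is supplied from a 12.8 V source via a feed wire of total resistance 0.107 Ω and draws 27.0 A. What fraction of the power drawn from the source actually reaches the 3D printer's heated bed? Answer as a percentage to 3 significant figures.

The feed wire carries the full 27.0 A.
P_line = I² R_line = (27.00)² × 0.107 = 78.00 W
P_source = V I = 12.8 × 27.00 = 345.6 W; P_load = 267.6 W
η = P_load / P_source = 267.6 / 345.6 = 0.7743

77.4 %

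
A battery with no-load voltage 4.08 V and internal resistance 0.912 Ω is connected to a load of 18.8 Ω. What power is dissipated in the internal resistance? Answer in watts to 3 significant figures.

The internal resistance carries the same current as the load; P_int = I²r.
I = ε / (r + R) = 4.08 / (0.912 + 18.8) = 0.2070 A
P_int = I² r = (0.2070)² × 0.912 = 0.03907 W

0.0391 W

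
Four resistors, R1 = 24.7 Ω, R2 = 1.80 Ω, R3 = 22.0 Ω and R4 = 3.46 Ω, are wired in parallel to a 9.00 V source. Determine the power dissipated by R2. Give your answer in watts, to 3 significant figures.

Each parallel branch sees the full supply voltage, so P = V²/R applies directly to the target branch.
P_R2 = V² / R2 = (9.00)² / 1.80 Ω = 45.00 W

45.0 W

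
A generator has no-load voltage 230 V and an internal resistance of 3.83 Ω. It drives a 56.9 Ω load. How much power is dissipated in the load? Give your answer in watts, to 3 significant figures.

The internal resistance and the load are in series, so the same I flows through both; get I from ε/(r+R), then I²R for the load.
I = ε / (r + R) = 230 / (3.83 + 56.9) = 3.787 A
P_load = I² R = (3.787)² × 56.9 = 816.1 W

816 W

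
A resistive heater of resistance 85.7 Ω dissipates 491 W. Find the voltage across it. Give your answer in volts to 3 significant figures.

205 V

From P = V I = I²R = V²/R, with the two given quantities we get V = √(P R).
V = √(491 × 85.7) = 205.1 V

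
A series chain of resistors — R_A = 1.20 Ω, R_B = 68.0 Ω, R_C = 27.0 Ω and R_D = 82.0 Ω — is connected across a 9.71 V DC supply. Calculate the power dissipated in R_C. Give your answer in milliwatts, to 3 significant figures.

Series elements share the same current, so find I first, then use P = I²R.
R_total = 1.20 + 68.0 + 27.0 + 82.0 = 178.2 Ω
I = V / R_total = 9.71 / 178.2 = 0.05449 A
P_R_C = I² × R_C = (0.05449)² × 27.0 = 0.08017 W

80.2 mW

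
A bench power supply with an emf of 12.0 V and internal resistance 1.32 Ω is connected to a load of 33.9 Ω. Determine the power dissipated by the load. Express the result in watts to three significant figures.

Load and internal resistance form a series loop — compute the loop current, then the load power via I²R.
I = ε / (r + R) = 12.0 / (1.32 + 33.9) = 0.3407 A
P_load = I² R = (0.3407)² × 33.9 = 3.935 W

3.94 W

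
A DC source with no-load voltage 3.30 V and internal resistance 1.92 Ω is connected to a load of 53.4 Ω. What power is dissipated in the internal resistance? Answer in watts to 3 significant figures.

The internal resistance carries the same current as the load; P_int = I²r.
I = ε / (r + R) = 3.30 / (1.92 + 53.4) = 0.05965 A
P_int = I² r = (0.05965)² × 1.92 = 0.006832 W

0.00683 W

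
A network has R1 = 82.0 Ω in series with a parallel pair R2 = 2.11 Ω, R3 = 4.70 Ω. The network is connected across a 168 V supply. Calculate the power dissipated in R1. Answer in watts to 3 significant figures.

Replace R2 and R3 with their parallel equivalent so the circuit becomes R1 in series with R_p.
R_p = (2.11×4.70)/(2.11+4.70) = 1.456 Ω
R_total = 82.0 + 1.456 = 83.46 Ω
I = V / R_total = 168 / 83.46 = 2.013 A
The full supply current passes through R1: P = I²R.
P_R1 = (2.013)² × 82.0 = 332.3 W

332 W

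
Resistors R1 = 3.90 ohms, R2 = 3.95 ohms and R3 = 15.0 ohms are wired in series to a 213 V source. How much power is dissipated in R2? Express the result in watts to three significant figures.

Since the resistors are in series they all carry the loop current I = V/R_total; the power in any one is I²R.
R_total = 3.90 + 3.95 + 15.0 = 22.85 Ω
I = V / R_total = 213 / 22.85 = 9.322 A
P_R2 = I² × R2 = (9.322)² × 3.95 = 343.2 W

343 W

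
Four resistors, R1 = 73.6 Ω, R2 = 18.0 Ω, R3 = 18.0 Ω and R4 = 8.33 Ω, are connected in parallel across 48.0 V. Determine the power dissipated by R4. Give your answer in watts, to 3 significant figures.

Parallel branches share the same voltage; P = V²/R gives the branch power in one step.
P_R4 = V² / R4 = (48.0)² / 8.33 Ω = 276.6 W

277 W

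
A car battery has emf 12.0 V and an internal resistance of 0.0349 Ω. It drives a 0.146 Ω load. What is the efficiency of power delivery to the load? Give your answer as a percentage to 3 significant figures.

80.7 %

The source delivers εI, of which I²R reaches the load and I²r is lost; since I is common, η = R/(R+r).
η = R / (R + r) = 0.146 / (0.146 + 0.0349) = 0.8071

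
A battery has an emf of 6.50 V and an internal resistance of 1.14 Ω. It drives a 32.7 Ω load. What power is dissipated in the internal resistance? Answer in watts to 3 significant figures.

0.0421 W

The internal resistance carries the same current as the load; P_int = I²r.
I = ε / (r + R) = 6.50 / (1.14 + 32.7) = 0.1921 A
P_int = I² r = (0.1921)² × 1.14 = 0.04206 W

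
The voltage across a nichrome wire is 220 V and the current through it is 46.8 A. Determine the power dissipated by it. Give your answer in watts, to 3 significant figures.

10300 W

Both the voltage across and the current through the element are known, so P = V I applies directly.
P = 220 V × 46.80 A = 10300 W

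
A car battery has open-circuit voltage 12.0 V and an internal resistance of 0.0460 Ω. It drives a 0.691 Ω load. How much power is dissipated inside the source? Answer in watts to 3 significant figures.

The internal resistance carries the same current as the load; P_int = I²r.
I = ε / (r + R) = 12.0 / (0.0460 + 0.691) = 16.28 A
P_int = I² r = (16.28)² × 0.0460 = 12.20 W

12.2 W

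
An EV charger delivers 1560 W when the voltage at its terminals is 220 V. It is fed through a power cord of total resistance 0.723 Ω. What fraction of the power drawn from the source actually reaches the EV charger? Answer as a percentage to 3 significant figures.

I = P / V = 1560 / 220 = 7.091 A through the power cord.
P_line = I² R_line = (7.091)² × 0.723 = 36.35 W
P_source = P_load + P_line = 1560 + 36.35 = 1596 W
η = P_load / P_source = 1560 / 1596 = 0.9772

97.7 %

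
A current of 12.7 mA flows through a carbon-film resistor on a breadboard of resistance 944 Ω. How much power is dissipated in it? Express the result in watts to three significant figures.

With I and R stated, P = I²R applies in one step.
P = (0.01270 A)² × 944 Ω = 0.1523 W

0.152 W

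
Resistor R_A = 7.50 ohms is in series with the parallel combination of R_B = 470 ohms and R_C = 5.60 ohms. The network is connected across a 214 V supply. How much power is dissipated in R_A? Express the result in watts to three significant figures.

Collapse R_B‖R_C to a single equivalent, reducing the network to two series elements.
R_p = (470×5.60)/(470+5.60) = 5.534 Ω
R_total = 7.50 + 5.534 = 13.03 Ω
I = V / R_total = 214 / 13.03 = 16.42 A
All the current flows through R_A; use P = I²R.
P_R_A = (16.42)² × 7.50 = 2022 W

2020 W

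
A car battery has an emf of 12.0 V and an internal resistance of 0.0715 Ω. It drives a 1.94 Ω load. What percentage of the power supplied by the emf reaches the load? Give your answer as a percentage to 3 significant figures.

Efficiency is P_load / P_total. With a series r and R sharing the same I, P = I²R for each, so η = R/(R+r).
η = R / (R + r) = 1.94 / (1.94 + 0.0715) = 0.9645

96.4 %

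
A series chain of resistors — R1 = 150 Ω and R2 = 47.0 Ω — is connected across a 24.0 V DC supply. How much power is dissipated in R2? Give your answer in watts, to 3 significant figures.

In a series string the same current flows through every resistor — find that current, then P = I²R for the one we want.
R_total = 150 + 47.0 = 197.0 Ω
I = V / R_total = 24.0 / 197.0 = 0.1218 A
P_R2 = I² × R2 = (0.1218)² × 47.0 = 0.6976 W

0.698 W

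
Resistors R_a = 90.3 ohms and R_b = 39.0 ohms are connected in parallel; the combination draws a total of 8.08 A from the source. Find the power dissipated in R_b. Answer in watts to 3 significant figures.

1240 W

We need the common branch voltage; get it from I_total × R_eq, then P = V²/R for the branch.
1/R_eq = 1/90.3 + 1/39.0 ⇒ R_eq = 27.24 Ω
V = I_total × R_eq = 8.080 × 27.24 = 220.1 V
P_R_b = V² / R_b = (220.1)² / 39.0 = 1242 W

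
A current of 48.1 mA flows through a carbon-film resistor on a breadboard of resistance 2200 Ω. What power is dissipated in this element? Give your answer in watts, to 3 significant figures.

5.09 W

Knowing I and R, the power is just I²R — no need to find V first.
P = (0.04810 A)² × 2200 Ω = 5.090 W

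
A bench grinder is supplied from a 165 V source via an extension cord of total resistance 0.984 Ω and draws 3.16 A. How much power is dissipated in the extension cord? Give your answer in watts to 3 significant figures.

9.83 W

Line loss is just I²R for the cable — we know both I and R_line directly.
The extension cord carries the full 3.16 A.
P_line = I² R_line = (3.160)² × 0.984 = 9.826 W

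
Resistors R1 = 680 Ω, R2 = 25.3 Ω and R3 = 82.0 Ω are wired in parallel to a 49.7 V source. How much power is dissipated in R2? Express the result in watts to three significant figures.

97.6 W

Each parallel branch sees the full supply voltage, so P = V²/R applies directly to the target branch.
P_R2 = V² / R2 = (49.7)² / 25.3 Ω = 97.63 W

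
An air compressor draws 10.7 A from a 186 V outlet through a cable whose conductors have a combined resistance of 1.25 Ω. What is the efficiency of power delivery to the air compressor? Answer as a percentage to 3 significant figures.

92.8 %

The cable carries the full 10.7 A.
P_line = I² R_line = (10.70)² × 1.25 = 143.1 W
P_source = V I = 186 × 10.70 = 1990 W; P_load = 1847 W
η = P_load / P_source = 1847 / 1990 = 0.9281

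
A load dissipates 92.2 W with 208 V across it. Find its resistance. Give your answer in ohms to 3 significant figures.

469 Ω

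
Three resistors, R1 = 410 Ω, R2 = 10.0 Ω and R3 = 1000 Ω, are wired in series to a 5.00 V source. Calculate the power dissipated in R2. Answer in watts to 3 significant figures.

0.000124 W

In a series string the same current flows through every resistor — find that current, then P = I²R for the one we want.
R_total = 410 + 10.0 + 1000 = 1420 Ω
I = V / R_total = 5.00 / 1420 = 0.003521 A
P_R2 = I² × R2 = (0.003521)² × 10.0 = 0.0001240 W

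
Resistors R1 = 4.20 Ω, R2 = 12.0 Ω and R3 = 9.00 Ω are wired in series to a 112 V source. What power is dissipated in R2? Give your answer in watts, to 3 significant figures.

237 W

Every series element carries the same I. Get I from the total resistance, then P = I² × R2.
R_total = 4.20 + 12.0 + 9.00 = 25.20 Ω
I = V / R_total = 112 / 25.20 = 4.444 A
P_R2 = I² × R2 = (4.444)² × 12.0 = 237.0 W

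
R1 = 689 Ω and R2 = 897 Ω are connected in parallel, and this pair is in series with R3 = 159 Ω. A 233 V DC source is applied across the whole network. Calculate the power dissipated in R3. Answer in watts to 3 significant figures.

28.7 W

Collapse the R1‖R2 pair into one equivalent R_p; then R_p and R3 form a series string.
R_p = (689×897)/(689+897) = 389.7 Ω
R_total = R_p + 159 = 389.7 + 159 = 548.7 Ω
I = V / R_total = 233 / 548.7 = 0.4247 A
R3 is the series element, so its power is I²R.
P_R3 = (0.4247)² × 159 = 28.67 W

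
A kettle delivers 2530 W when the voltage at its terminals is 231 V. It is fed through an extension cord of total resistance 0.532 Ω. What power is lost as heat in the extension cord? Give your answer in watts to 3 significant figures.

The extension cord and load are in series, so the same current flows in both; the loss is I²R_line.
I = P / V = 2530 / 231 = 10.95 A through the extension cord.
P_line = I² R_line = (10.95)² × 0.532 = 63.82 W

63.8 W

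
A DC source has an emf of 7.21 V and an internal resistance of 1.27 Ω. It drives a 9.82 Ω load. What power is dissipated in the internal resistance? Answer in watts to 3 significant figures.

The internal resistance carries the same current as the load; P_int = I²r.
I = ε / (r + R) = 7.21 / (1.27 + 9.82) = 0.6501 A
P_int = I² r = (0.6501)² × 1.27 = 0.5368 W

0.537 W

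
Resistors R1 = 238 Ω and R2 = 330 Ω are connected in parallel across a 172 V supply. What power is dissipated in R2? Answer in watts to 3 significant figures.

Each parallel branch sees the full supply voltage, so P = V²/R applies directly to the target branch.
P_R2 = V² / R2 = (172)² / 330 Ω = 89.65 W

89.6 W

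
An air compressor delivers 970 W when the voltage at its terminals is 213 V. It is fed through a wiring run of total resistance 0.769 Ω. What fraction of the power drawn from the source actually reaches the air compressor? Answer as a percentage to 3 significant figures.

98.4 %

I = P / V = 970 / 213 = 4.554 A through the wiring run.
P_line = I² R_line = (4.554)² × 0.769 = 15.95 W
P_source = P_load + P_line = 970.0 + 15.95 = 985.9 W
η = P_load / P_source = 970.0 / 985.9 = 0.9838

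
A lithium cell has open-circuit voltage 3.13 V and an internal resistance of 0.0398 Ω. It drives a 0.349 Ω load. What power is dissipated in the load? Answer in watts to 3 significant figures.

With r and R in series, I = ε/(r+R); the load dissipates I²R.
I = ε / (r + R) = 3.13 / (0.0398 + 0.349) = 8.050 A
P_load = I² R = (8.050)² × 0.349 = 22.62 W

22.6 W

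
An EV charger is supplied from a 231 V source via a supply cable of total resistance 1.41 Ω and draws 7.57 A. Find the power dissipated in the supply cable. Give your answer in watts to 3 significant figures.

The supply cable and load are in series, so the same current flows in both; the loss is I²R_line.
The supply cable carries the full 7.57 A.
P_line = I² R_line = (7.570)² × 1.41 = 80.80 W

80.8 W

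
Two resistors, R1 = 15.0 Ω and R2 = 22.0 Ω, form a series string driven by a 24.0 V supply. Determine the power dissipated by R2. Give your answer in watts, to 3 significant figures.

The current is common to all series resistors; compute it, then apply P = I²R for the target.
R_total = 15.0 + 22.0 = 37.00 Ω
I = V / R_total = 24.0 / 37.00 = 0.6486 A
P_R2 = I² × R2 = (0.6486)² × 22.0 = 9.256 W

9.26 W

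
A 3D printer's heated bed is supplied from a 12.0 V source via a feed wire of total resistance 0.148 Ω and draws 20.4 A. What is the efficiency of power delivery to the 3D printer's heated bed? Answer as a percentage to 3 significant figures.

The feed wire carries the full 20.4 A.
P_line = I² R_line = (20.40)² × 0.148 = 61.59 W
P_source = V I = 12.0 × 20.40 = 244.8 W; P_load = 183.2 W
η = P_load / P_source = 183.2 / 244.8 = 0.7484

74.8 %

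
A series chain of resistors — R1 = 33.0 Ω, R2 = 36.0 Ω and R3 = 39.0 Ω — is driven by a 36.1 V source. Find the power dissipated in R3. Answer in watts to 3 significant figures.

4.36 W

Every series element carries the same I. Get I from the total resistance, then P = I² × R3.
R_total = 33.0 + 36.0 + 39.0 = 108.0 Ω
I = V / R_total = 36.1 / 108.0 = 0.3343 A
P_R3 = I² × R3 = (0.3343)² × 39.0 = 4.357 W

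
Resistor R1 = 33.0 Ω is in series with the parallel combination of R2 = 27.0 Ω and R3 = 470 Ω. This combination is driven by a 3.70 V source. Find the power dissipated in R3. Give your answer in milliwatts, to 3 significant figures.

5.54 mW

First combine the parallel branches into one equivalent R_p, then R1 + R_p is a series pair.
R_p = (27.0×470)/(27.0+470) = 25.53 Ω
R_total = 33.0 + 25.53 = 58.53 Ω
I = V / R_total = 3.70 / 58.53 = 0.06321 A
Voltage across the parallel pair: V_p = I × R_p = 0.06321 × 25.53 = 1.614 V
With V_p across R3, its power is V_p²/R3.
P_R3 = (1.614)² / 470 = 0.005543 W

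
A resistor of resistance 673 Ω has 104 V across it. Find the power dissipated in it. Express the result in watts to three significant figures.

16.1 W

We know the drop across the element and its resistance — P = V²/R, one step.
P = (104 V)² / 673 Ω = 16.07 W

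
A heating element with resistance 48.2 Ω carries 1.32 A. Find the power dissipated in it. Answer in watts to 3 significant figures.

The current through and the resistance of the element are both given; use P = I²R.
P = (1.320 A)² × 48.2 Ω = 83.98 W

84.0 W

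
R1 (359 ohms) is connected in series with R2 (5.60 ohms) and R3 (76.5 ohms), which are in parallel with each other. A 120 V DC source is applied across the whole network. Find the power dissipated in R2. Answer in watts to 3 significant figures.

First combine the parallel branches into one equivalent R_p, then R1 + R_p is a series pair.
R_p = (5.60×76.5)/(5.60+76.5) = 5.218 Ω
R_total = 359 + 5.218 = 364.2 Ω
I = V / R_total = 120 / 364.2 = 0.3295 A
Voltage across the parallel pair: V_p = I × R_p = 0.3295 × 5.218 = 1.719 V
R2 sees V_p directly, so P = V_p² / R2.
P_R2 = (1.719)² / 5.60 = 0.5278 W

0.528 W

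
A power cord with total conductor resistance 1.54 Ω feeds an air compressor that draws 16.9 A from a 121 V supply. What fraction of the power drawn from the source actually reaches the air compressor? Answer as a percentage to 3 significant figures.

78.5 %

The power cord carries the full 16.9 A.
P_line = I² R_line = (16.90)² × 1.54 = 439.8 W
P_source = V I = 121 × 16.90 = 2045 W; P_load = 1605 W
η = P_load / P_source = 1605 / 2045 = 0.7849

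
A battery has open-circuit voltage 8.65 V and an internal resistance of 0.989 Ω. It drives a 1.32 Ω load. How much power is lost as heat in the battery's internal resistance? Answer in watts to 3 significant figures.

The internal resistance carries the same current as the load; P_int = I²r.
I = ε / (r + R) = 8.65 / (0.989 + 1.32) = 3.746 A
P_int = I² r = (3.746)² × 0.989 = 13.88 W

13.9 W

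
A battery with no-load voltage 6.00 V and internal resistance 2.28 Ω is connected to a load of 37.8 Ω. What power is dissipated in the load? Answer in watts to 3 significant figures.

0.847 W

Find the circuit current first, then P = I²R for the load (series elements share I).
I = ε / (r + R) = 6.00 / (2.28 + 37.8) = 0.1497 A
P_load = I² R = (0.1497)² × 37.8 = 0.8471 W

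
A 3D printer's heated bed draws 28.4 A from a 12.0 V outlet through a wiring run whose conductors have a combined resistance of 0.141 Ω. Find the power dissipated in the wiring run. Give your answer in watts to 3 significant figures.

The wiring run is a series resistance carrying the load current; its dissipation is I²R_line.
The wiring run carries the full 28.4 A.
P_line = I² R_line = (28.40)² × 0.141 = 113.7 W

114 W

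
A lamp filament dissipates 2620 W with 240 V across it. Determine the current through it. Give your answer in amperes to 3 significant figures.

10.9 A

Inverting the appropriate power form: I = P / V.
I = 2620 / 240 = 10.92 A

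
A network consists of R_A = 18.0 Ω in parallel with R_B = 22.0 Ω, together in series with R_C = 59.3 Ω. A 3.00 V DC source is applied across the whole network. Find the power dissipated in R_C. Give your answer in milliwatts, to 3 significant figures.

111 mW

First find R_p for the parallel pair, then treat R_p + R_C as a series loop.
R_p = (18.0×22.0)/(18.0+22.0) = 9.900 Ω
R_total = R_p + 59.3 = 9.900 + 59.3 = 69.20 Ω
I = V / R_total = 3.00 / 69.20 = 0.04335 A
All the supply current flows through R_C; use P = I²R_C.
P_R_C = (0.04335)² × 59.3 = 0.1115 W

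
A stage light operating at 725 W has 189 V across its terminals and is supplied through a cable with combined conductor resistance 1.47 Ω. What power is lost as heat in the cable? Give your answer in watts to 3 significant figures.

21.6 W

The cable is a series resistance carrying the load current; its dissipation is I²R_line.
I = P / V = 725 / 189 = 3.836 A through the cable.
P_line = I² R_line = (3.836)² × 1.47 = 21.63 W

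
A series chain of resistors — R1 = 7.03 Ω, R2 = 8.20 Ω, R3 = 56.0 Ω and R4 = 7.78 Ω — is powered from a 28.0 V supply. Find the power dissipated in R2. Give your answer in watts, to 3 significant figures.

Series elements share the same current, so find I first, then use P = I²R.
R_total = 7.03 + 8.20 + 56.0 + 7.78 = 79.01 Ω
I = V / R_total = 28.0 / 79.01 = 0.3544 A
P_R2 = I² × R2 = (0.3544)² × 8.20 = 1.030 W

1.03 W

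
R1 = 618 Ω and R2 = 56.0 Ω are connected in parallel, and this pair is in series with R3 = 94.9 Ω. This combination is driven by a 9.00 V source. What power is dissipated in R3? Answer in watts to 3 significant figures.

Collapse the R1‖R2 pair into one equivalent R_p; then R_p and R3 form a series string.
R_p = (618×56.0)/(618+56.0) = 51.35 Ω
R_total = R_p + 94.9 = 51.35 + 94.9 = 146.2 Ω
I = V / R_total = 9.00 / 146.2 = 0.06154 A
All the supply current flows through R3; use P = I²R3.
P_R3 = (0.06154)² × 94.9 = 0.3594 W

0.359 W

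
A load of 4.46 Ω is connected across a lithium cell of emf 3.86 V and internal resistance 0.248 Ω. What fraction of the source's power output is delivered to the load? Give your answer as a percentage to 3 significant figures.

94.7 %

Both r and R carry the same current, so the power split is just the resistance split: η = R/(R+r).
η = R / (R + r) = 4.46 / (4.46 + 0.248) = 0.9473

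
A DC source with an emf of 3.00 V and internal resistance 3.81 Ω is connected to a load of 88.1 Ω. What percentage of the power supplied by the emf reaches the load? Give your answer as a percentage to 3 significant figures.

Efficiency is P_load / P_total. With a series r and R sharing the same I, P = I²R for each, so η = R/(R+r).
η = R / (R + r) = 88.1 / (88.1 + 3.81) = 0.9585

95.9 %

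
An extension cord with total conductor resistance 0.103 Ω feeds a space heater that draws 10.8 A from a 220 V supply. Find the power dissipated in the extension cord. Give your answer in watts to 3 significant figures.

12.0 W

Only the current and the line resistance are needed for the I²R loss.
The extension cord carries the full 10.8 A.
P_line = I² R_line = (10.80)² × 0.103 = 12.01 W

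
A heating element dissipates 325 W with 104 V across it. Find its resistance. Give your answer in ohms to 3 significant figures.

33.3 Ω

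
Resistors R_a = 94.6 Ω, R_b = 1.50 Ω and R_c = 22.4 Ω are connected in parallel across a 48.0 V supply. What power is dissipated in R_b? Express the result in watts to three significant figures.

R_b sits directly across the source, so P = V²/R with V = 48.0 V.
P_R_b = V² / R_b = (48.0)² / 1.50 Ω = 1536 W

1540 W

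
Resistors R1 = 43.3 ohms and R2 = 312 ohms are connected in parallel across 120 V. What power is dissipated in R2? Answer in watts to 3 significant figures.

46.2 W

Parallel branches share the same voltage; P = V²/R gives the branch power in one step.
P_R2 = V² / R2 = (120)² / 312 Ω = 46.15 W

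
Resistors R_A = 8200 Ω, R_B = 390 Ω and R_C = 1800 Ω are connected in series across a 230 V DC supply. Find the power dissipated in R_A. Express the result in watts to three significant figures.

4.02 W

In a series string the same current flows through every resistor — find that current, then P = I²R for the one we want.
R_total = 8200 + 390 + 1800 = 10390 Ω
I = V / R_total = 230 / 10390 = 0.02214 A
P_R_A = I² × R_A = (0.02214)² × 8200 = 4.018 W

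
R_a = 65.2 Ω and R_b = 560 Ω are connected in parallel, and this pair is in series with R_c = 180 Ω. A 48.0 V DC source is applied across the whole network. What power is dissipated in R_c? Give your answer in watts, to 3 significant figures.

7.30 W

Combine R_a and R_b into their parallel equivalent first, reducing the network to two series resistors.
R_p = (65.2×560)/(65.2+560) = 58.40 Ω
R_total = R_p + 180 = 58.40 + 180 = 238.4 Ω
I = V / R_total = 48.0 / 238.4 = 0.2013 A
R_c is the series element, so its power is I²R.
P_R_c = (0.2013)² × 180 = 7.297 W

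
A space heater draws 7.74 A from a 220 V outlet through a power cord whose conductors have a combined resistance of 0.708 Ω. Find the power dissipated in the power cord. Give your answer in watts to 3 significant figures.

42.4 W

Line loss is just I²R for the cable — we know both I and R_line directly.
The power cord carries the full 7.74 A.
P_line = I² R_line = (7.740)² × 0.708 = 42.41 W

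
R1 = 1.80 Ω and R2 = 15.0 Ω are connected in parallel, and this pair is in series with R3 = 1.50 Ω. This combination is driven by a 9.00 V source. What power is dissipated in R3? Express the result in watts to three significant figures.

12.6 W

Reduce the parallel combination to a single R_p; the circuit then becomes R_p in series with the remaining resistor.
R_p = (1.80×15.0)/(1.80+15.0) = 1.607 Ω
R_total = R_p + 1.50 = 1.607 + 1.50 = 3.107 Ω
I = V / R_total = 9.00 / 3.107 = 2.897 A
All the supply current flows through R3; use P = I²R3.
P_R3 = (2.897)² × 1.50 = 12.59 W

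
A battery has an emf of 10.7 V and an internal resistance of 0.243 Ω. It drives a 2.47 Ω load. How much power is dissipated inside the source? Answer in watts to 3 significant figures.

Internal loss is I²r, with I set by the total series resistance r+R.
I = ε / (r + R) = 10.7 / (0.243 + 2.47) = 3.944 A
P_int = I² r = (3.944)² × 0.243 = 3.780 W

3.78 W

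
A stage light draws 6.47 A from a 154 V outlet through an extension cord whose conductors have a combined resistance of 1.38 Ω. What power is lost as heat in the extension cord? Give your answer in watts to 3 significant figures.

Only the current and the line resistance are needed for the I²R loss.
The extension cord carries the full 6.47 A.
P_line = I² R_line = (6.470)² × 1.38 = 57.77 W

57.8 W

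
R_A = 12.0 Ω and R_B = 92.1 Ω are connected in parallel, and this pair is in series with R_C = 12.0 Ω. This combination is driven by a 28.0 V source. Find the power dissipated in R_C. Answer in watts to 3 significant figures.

18.4 W

Collapse the R_A‖R_B pair into one equivalent R_p; then R_p and R_C form a series string.
R_p = (12.0×92.1)/(12.0+92.1) = 10.62 Ω
R_total = R_p + 12.0 = 10.62 + 12.0 = 22.62 Ω
I = V / R_total = 28.0 / 22.62 = 1.238 A
All the supply current flows through R_C; use P = I²R_C.
P_R_C = (1.238)² × 12.0 = 18.39 W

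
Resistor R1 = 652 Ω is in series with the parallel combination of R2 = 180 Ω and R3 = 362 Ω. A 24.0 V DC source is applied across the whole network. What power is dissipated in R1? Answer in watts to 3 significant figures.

Reduce the parallel pair to R_p first; the network is then a simple series string.
R_p = (180×362)/(180+362) = 120.2 Ω
R_total = 652 + 120.2 = 772.2 Ω
I = V / R_total = 24.0 / 772.2 = 0.03108 A
The full supply current passes through R1: P = I²R.
P_R1 = (0.03108)² × 652 = 0.6298 W

0.630 W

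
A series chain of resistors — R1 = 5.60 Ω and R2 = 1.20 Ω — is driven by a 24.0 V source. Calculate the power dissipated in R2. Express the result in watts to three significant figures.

14.9 W

Since the resistors are in series they all carry the loop current I = V/R_total; the power in any one is I²R.
R_total = 5.60 + 1.20 = 6.800 Ω
I = V / R_total = 24.0 / 6.800 = 3.529 A
P_R2 = I² × R2 = (3.529)² × 1.20 = 14.95 W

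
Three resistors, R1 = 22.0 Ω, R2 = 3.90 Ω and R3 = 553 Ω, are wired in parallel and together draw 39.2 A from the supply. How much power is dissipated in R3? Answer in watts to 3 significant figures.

Parallel branches share V, not I — compute V via R_eq, then use V²/R for the target branch.
1/R_eq = 1/22.0 + 1/3.90 + 1/553 ⇒ R_eq = 3.293 Ω
V = I_total × R_eq = 39.20 × 3.293 = 129.1 V
P_R3 = V² / R3 = (129.1)² / 553 = 30.13 W

30.1 W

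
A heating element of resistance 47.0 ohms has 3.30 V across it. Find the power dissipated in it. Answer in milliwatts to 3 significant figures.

We know the drop across the element and its resistance — P = V²/R, one step.
P = (3.30 V)² / 47.0 Ω = 0.2317 W

232 mW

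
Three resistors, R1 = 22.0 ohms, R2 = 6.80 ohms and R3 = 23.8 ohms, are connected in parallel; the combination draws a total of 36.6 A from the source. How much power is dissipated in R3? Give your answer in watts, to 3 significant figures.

Parallel branches share V, not I — compute V via R_eq, then use V²/R for the target branch.
1/R_eq = 1/22.0 + 1/6.80 + 1/23.8 ⇒ R_eq = 4.264 Ω
V = I_total × R_eq = 36.60 × 4.264 = 156.1 V
P_R3 = V² / R3 = (156.1)² / 23.8 = 1023 W

1020 W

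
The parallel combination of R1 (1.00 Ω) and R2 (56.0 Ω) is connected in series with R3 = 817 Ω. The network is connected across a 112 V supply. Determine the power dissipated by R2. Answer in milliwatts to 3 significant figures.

0.323 mW

Combine R1 and R2 into their parallel equivalent first, reducing the network to two series resistors.
R_p = (1.00×56.0)/(1.00+56.0) = 0.9825 Ω
R_total = R_p + 817 = 0.9825 + 817 = 818.0 Ω
I = V / R_total = 112 / 818.0 = 0.1369 A
Voltage across the parallel pair: V_p = I × R_p = 0.1369 × 0.9825 = 0.1345 V
Use P = V²/R for R2 with V = V_p.
P_R2 = (0.1345)² / 56.0 = 0.0003231 W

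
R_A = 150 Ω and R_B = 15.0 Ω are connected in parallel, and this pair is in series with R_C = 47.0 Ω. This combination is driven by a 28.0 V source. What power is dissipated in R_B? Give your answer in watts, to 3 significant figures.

Combine R_A and R_B into their parallel equivalent first, reducing the network to two series resistors.
R_p = (150×15.0)/(150+15.0) = 13.64 Ω
R_total = R_p + 47.0 = 13.64 + 47.0 = 60.64 Ω
I = V / R_total = 28.0 / 60.64 = 0.4618 A
Voltage across the parallel pair: V_p = I × R_p = 0.4618 × 13.64 = 6.297 V
Use P = V²/R for R_B with V = V_p.
P_R_B = (6.297)² / 15.0 = 2.643 W

2.64 W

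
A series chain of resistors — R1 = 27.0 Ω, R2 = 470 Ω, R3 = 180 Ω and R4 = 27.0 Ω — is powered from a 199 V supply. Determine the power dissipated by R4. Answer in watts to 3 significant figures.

2.16 W

Series elements share the same current, so find I first, then use P = I²R.
R_total = 27.0 + 470 + 180 + 27.0 = 704.0 Ω
I = V / R_total = 199 / 704.0 = 0.2827 A
P_R4 = I² × R4 = (0.2827)² × 27.0 = 2.157 W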